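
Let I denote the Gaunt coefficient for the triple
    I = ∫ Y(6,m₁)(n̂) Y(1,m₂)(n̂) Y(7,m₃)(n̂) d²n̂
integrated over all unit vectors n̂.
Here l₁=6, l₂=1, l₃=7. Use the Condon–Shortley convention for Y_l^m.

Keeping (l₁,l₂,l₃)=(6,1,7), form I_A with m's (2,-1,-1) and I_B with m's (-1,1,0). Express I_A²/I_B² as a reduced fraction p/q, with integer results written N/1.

Shared (l₁,l₂,l₃)=(6,1,7): N and (l;000)² cancel in I_A²/I_B².
A: Δ = 0!·12!·2!/15! = 1/1365; Racah Σ t=0..0: t=0:+1/1935360 = 1/1935360; ⇒ 3j(6 1 7; 2 -1 -1)² = 1/91, sgn +1
B: Δ = 0!·12!·2!/15! = 1/1365; Racah Σ t=0..0: t=0:+1/1209600 = 1/1209600; ⇒ 3j(6 1 7; -1 1 0)² = 1/65, sgn -1
I_A²/I_B² = (1/91)/(1/65) = 5/7

5/7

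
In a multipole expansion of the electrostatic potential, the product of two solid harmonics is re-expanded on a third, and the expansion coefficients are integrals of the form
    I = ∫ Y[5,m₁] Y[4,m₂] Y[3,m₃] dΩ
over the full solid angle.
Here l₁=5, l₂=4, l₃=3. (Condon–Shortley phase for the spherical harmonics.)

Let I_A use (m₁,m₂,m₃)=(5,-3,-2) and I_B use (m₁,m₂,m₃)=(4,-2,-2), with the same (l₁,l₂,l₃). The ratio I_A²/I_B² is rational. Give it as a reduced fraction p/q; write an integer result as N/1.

35/16

l's match ⇒ only the (l;m) 3-j factors differ between A and B.
A: triangle coeff Δ(5,4,3) = 1/180180; Σ_t [0,0]: t=0:+1/17280 = 1/17280; (3j)²=35/858 [(5 4 3; 5 -3 -2)], sign=-1
B: triangle coeff Δ(5,4,3) = 1/180180; Σ_t [0,1]: t=0:+1/8640 t=1:−1/2880 = -1/4320; (3j)²=8/429 [(5 4 3; 4 -2 -2)], sign=+1
I_A²/I_B² = (35/858)/(8/429) = 35/16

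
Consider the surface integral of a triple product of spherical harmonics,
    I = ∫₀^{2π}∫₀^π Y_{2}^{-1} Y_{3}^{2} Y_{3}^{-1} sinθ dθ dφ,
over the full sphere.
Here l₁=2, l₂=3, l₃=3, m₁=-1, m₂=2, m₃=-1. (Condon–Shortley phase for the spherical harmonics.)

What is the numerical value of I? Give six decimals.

0.162868

m-sum 0 ✓  L=8 even ✓  1≤3≤5 ✓
Π(2lᵢ+1) = 5×7×7 = 245
triangle coeff Δ(2,3,3) = 1/3780
Σ_t [0,2]: t=0:+1/24 t=1:−1/4 t=2:+1/24 = -1/6
(3j)²=4/105 [(2 3 3; 0 0 0)], sign=+1
Σ_t [1,2]: t=1:−1/48 t=2:+1/12 = 1/16
(3j)²=1/28 [(2 3 3; -1 2 -1)], sign=+1
⇒ 4πI² = 1/3
I = (+1)√(1/3/(4π)) = 0.16286750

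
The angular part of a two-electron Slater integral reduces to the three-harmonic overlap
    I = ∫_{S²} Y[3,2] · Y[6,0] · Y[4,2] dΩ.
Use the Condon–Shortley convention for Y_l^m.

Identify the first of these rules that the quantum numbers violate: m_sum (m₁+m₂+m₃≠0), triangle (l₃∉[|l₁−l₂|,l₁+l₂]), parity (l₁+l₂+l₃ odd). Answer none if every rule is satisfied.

azimuthal sum: 2 + 0 + 2 = 4  ✗
3 ≤ 4 ≤ 9 (triangle on l)
L = 3 + 6 + 4 = 13 (odd)

m_sum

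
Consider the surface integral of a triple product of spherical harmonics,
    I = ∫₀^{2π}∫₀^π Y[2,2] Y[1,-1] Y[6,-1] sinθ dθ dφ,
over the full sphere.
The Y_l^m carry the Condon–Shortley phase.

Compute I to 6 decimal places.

triangle: need 1≤l₃≤3, have 6; I=0

0.000000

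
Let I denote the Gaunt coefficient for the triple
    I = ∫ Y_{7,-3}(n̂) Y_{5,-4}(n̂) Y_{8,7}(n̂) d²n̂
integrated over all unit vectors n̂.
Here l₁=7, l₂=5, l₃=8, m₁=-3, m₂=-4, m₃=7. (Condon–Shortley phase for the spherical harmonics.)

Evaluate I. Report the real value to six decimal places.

0.161070

Rules hold: Σm=0, L=20 even, 2≤8≤12.
N = 15·11·17 = 2805
Δ = 4!·10!·6!/21! = 1/814773960
Racah Σ t=0..4: t=0:+1/87091200 t=1:−1/4976640 t=2:+1/2073600 t=3:−1/4976640 t=4:+1/87091200 = 1/9676800
⇒ 3j(7 5 8; 0 0 0)² = 360/46189, sgn +1
Racah Σ t=0..1: t=0:+1/10450944000 t=1:−1/1567641600 = -17/31352832000
⇒ 3j(7 5 8; -3 -4 7)² = 17/1140, sgn +1
4πI² = N·(3j₀)²·(3jₘ)² = 1530/4693
I = +1·√(0.326017/4π) = 0.16107031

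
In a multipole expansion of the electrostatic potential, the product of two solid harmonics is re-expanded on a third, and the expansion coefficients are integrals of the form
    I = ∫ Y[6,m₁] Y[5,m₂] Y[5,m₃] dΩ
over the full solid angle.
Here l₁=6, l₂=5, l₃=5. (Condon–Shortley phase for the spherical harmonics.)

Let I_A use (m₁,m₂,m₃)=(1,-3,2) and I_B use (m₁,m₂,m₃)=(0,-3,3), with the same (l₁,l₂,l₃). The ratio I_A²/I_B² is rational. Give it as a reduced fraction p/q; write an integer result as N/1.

l's match ⇒ only the (l;m) 3-j factors differ between A and B.
A: triangle coeff Δ(6,5,5) = 1/28588560; Σ_t [0,2]: t=0:+1/345600 t=1:−1/34560 t=2:+1/41472 = -1/518400; (3j)²=7/36465 [(6 5 5; 1 -3 2)], sign=+1
B: triangle coeff Δ(6,5,5) = 1/28588560; Σ_t [0,2]: t=0:+1/2073600 t=1:−1/86400 t=2:+1/55296 = 29/4147200; (3j)²=841/145860 [(6 5 5; 0 -3 3)], sign=+1
I_A²/I_B² = (7/36465)/(841/145860) = 28/841

28/841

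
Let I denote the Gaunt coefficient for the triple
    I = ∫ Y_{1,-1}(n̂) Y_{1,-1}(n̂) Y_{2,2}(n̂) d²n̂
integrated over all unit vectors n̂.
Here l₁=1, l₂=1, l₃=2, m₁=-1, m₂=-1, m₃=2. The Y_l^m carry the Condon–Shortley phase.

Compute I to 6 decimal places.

0.309019

Checks pass: Σm=0; 4 even; l₃=2∈[0,2].
(2·1+1)(2·1+1)(2·2+1) = 45
Δ: 0! 2! 2! / 5! → 1/30
sum: t=0:+1/1 = 1/1
3j²(1 1 2; 0 0 0) = Δ·Π!·Σ² = 2/15  (sign +1)
sum: t=0:+1/4 = 1/4
3j²(1 1 2; -1 -1 2) = Δ·Π!·Σ² = 1/5  (sign +1)
combine: 4πI² = 45·2/15·1/5 = 6/5
take √, sign +1: I = 0.30901936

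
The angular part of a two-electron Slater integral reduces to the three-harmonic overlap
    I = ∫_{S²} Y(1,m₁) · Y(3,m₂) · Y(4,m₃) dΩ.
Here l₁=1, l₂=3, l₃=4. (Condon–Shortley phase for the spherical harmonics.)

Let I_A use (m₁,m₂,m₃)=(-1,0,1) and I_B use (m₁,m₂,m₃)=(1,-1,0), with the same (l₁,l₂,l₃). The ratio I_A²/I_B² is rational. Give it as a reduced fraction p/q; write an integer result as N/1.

Same 1,3,4: normalisation and zero-m 3j drop out of the ratio.
A: Δ: 0! 2! 6! / 9! → 1/252; sum: t=0:+1/72 = 1/72; 3j²(1 3 4; -1 0 1) = Δ·Π!·Σ² = 5/126  (sign -1)
B: Δ: 0! 2! 6! / 9! → 1/252; sum: t=0:+1/96 = 1/96; 3j²(1 3 4; 1 -1 0) = Δ·Π!·Σ² = 1/42  (sign +1)
I_A²/I_B² = (5/126)/(1/42) = 5/3

5/3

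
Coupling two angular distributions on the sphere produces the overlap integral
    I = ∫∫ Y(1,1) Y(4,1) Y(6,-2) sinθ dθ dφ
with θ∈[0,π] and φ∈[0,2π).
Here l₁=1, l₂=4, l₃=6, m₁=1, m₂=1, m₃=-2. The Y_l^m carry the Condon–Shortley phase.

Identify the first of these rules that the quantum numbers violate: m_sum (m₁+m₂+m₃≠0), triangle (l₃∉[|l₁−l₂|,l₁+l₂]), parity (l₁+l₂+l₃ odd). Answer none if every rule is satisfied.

triangle

azimuthal sum: 1 + 1 − 2 = 0  ✓
3 ≤ 6 ≤ 5 (triangle on l)  ✗
L = 1 + 4 + 6 = 11 (odd)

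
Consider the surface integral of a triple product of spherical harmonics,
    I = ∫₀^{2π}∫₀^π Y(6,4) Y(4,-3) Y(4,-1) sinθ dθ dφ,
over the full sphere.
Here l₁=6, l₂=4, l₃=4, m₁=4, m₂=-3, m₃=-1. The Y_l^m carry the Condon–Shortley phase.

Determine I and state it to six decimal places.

-0.030176

m-sum 0 ✓  L=14 even ✓  2≤4≤10 ✓
Π(2lᵢ+1) = 13×9×9 = 1053
triangle coeff Δ(6,4,4) = 1/1261260
Σ_t [2,4]: t=2:+1/4608 t=3:−1/1296 t=4:+1/4608 = -7/20736
(3j)²=20/1287 [(6 4 4; 0 0 0)], sign=-1
Σ_t [0,1]: t=0:+1/34560 t=1:−1/28800 = -1/172800
(3j)²=1/1430 [(6 4 4; 4 -3 -1)], sign=+1
⇒ 4πI² = 18/1573
I = (-1)√(18/1573/(4π)) = -0.03017637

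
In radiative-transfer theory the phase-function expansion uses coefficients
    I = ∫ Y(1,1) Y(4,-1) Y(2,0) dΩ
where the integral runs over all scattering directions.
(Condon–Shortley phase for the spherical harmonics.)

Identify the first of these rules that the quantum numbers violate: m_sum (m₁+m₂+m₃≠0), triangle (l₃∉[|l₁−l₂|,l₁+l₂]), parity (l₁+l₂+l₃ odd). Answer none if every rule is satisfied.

m₁+m₂+m₃ = 1 − 1 + 0 = 0  ✓
triangle: |1−4|=3 ≤ l₃=2 ≤ 1+4=5  ✗
parity: l₁+l₂+l₃ = 7 is odd

triangle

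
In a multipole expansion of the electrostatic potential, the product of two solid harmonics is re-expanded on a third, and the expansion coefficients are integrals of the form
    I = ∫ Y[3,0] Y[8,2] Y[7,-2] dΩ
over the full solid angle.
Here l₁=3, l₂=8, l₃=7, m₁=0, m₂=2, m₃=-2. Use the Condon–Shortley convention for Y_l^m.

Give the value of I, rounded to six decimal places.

0.094539

Checks pass: Σm=0; 18 even; l₃=7∈[5,11].
(2·3+1)(2·8+1)(2·7+1) = 1785
Δ: 4! 2! 12! / 19! → 1/5290740
sum: t=1:−1/7257600 t=2:+1/2073600 t=3:−1/7257600 = 1/4838400
3j²(3 8 7; 0 0 0) = Δ·Π!·Σ² = 252/20995  (sign -1)
sum: t=1:−1/26127360 t=2:+1/3870720 t=3:−1/7257600 = 43/522547200
3j²(3 8 7; 0 2 -2) = Δ·Π!·Σ² = 1849/352716  (sign -1)
combine: 4πI² = 1785·252/20995·1849/352716 = 116487/1037153
take √, sign +1: I = 0.09453930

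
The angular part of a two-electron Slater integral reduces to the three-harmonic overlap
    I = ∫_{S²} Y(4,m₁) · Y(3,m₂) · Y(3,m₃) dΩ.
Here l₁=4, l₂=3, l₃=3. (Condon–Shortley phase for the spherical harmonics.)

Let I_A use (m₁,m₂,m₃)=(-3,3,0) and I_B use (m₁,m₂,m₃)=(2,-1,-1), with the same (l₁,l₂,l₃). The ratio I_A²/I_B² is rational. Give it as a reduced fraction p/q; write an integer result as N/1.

63/40

Same 4,3,3: normalisation and zero-m 3j drop out of the ratio.
A: Δ: 4! 4! 2! / 11! → 1/34650; sum: t=4:+1/288 = 1/288; 3j²(4 3 3; -3 3 0) = Δ·Π!·Σ² = 1/22  (sign -1)
B: Δ: 4! 4! 2! / 11! → 1/34650; sum: t=0:+1/192 t=1:−1/36 t=2:+1/192 = -5/288; 3j²(4 3 3; 2 -1 -1) = Δ·Π!·Σ² = 20/693  (sign -1)
I_A²/I_B² = (1/22)/(20/693) = 63/40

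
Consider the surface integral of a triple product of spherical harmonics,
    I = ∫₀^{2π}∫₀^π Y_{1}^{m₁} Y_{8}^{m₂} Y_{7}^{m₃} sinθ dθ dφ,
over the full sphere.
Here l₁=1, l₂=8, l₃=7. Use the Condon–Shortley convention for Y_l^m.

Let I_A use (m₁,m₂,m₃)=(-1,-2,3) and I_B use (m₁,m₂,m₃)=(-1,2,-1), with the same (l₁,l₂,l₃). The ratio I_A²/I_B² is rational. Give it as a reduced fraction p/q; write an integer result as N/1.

1/3

Shared (l₁,l₂,l₃)=(1,8,7): N and (l;000)² cancel in I_A²/I_B².
A: Δ = 2!·0!·14!/17! = 1/2040; Racah Σ t=2..2: t=2:+1/174182400 = 1/174182400; ⇒ 3j(1 8 7; -1 -2 3)² = 1/136, sgn +1
B: Δ = 2!·0!·14!/17! = 1/2040; Racah Σ t=2..2: t=2:+1/58060800 = 1/58060800; ⇒ 3j(1 8 7; -1 2 -1)² = 3/136, sgn +1
I_A²/I_B² = (1/136)/(3/136) = 1/3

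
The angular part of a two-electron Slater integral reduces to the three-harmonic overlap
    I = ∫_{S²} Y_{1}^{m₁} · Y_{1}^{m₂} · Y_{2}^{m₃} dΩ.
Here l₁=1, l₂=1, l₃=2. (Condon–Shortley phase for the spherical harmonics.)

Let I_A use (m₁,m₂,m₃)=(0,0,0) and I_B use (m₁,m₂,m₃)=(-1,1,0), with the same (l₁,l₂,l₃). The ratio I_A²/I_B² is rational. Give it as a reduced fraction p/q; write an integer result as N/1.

4/1

l's match ⇒ only the (l;m) 3-j factors differ between A and B.
A: triangle coeff Δ(1,1,2) = 1/30; Σ_t [0,0]: t=0:+1/1 = 1/1; (3j)²=2/15 [(1 1 2; 0 0 0)], sign=+1
B: triangle coeff Δ(1,1,2) = 1/30; Σ_t [0,0]: t=0:+1/4 = 1/4; (3j)²=1/30 [(1 1 2; -1 1 0)], sign=+1
I_A²/I_B² = (2/15)/(1/30) = 4/1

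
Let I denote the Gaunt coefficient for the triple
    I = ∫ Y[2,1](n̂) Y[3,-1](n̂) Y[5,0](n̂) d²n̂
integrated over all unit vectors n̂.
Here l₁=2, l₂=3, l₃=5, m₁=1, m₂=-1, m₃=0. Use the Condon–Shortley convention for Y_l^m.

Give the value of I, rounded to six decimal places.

0.169433

Checks pass: Σm=0; 10 even; l₃=5∈[1,5].
(2·2+1)(2·3+1)(2·5+1) = 385
Δ: 0! 4! 6! / 11! → 1/2310
sum: t=0:+1/144 = 1/144
3j²(2 3 5; 0 0 0) = Δ·Π!·Σ² = 10/231  (sign -1)
sum: t=0:+1/288 = 1/288
3j²(2 3 5; 1 -1 0) = Δ·Π!·Σ² = 5/231  (sign -1)
combine: 4πI² = 385·10/231·5/231 = 250/693
take √, sign +1: I = 0.16943318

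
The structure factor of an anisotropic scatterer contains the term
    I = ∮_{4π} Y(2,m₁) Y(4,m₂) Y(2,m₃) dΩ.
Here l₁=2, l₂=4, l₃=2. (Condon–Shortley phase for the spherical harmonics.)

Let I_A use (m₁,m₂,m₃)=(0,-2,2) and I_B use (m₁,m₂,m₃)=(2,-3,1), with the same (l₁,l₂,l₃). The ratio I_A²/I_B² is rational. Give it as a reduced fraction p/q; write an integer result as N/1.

Same 2,4,2: normalisation and zero-m 3j drop out of the ratio.
A: Δ: 4! 0! 4! / 9! → 1/630; sum: t=2:+1/96 = 1/96; 3j²(2 4 2; 0 -2 2) = Δ·Π!·Σ² = 1/42  (sign +1)
B: Δ: 4! 0! 4! / 9! → 1/630; sum: t=0:+1/144 = 1/144; 3j²(2 4 2; 2 -3 1) = Δ·Π!·Σ² = 1/18  (sign -1)
I_A²/I_B² = (1/42)/(1/18) = 3/7

3/7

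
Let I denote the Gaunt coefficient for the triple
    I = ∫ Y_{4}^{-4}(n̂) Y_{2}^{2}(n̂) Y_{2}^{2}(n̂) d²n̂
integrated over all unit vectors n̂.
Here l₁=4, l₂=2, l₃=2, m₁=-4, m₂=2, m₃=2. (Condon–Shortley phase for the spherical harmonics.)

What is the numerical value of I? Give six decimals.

0.337168

Rules hold: Σm=0, L=8 even, 2≤2≤6.
N = 9·5·5 = 225
Δ = 4!·4!·0!/9! = 1/630
Racah Σ t=2..2: t=2:+1/16 = 1/16
⇒ 3j(4 2 2; 0 0 0)² = 2/35, sgn +1
Racah Σ t=4..4: t=4:+1/576 = 1/576
⇒ 3j(4 2 2; -4 2 2)² = 1/9, sgn +1
4πI² = N·(3j₀)²·(3jₘ)² = 10/7
I = +1·√(1.42857/4π) = 0.33716777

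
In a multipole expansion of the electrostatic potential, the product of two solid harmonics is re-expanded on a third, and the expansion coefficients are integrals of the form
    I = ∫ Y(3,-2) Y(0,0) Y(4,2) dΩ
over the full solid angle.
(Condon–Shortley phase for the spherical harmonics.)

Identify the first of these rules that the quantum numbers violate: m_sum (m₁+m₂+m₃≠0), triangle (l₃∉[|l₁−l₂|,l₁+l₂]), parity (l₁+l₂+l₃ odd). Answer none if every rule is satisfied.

triangle

azimuthal sum: -2 + 0 + 2 = 0  ✓
3 ≤ 4 ≤ 3 (triangle on l)  ✗
L = 3 + 0 + 4 = 7 (odd)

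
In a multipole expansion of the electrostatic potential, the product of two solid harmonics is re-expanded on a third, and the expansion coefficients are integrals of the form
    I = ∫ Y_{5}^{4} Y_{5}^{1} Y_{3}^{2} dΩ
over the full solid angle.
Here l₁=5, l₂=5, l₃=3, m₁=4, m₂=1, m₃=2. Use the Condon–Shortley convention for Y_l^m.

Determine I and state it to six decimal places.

4 + 1 + 2 = 7 ≠ 0: azimuthal integral kills it; I = 0

0.000000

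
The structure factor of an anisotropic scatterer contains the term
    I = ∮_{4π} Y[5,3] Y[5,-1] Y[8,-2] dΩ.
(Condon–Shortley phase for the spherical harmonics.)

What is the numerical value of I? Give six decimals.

Rules hold: Σm=0, L=18 even, 0≤8≤10.
N = 11·11·17 = 2057
Δ = 2!·8!·8!/19! = 1/37413090
Racah Σ t=0..2: t=0:+1/1036800 t=1:−1/331776 t=2:+1/1036800 = -1/921600
⇒ 3j(5 5 8; 0 0 0)² = 490/46189, sgn -1
Racah Σ t=0..2: t=0:+1/1658880 t=1:−1/3628800 t=2:+1/116121600 = 13/38707200
⇒ 3j(5 5 8; 3 -1 -2)² = 39/3553, sgn +1
4πI² = N·(3j₀)²·(3jₘ)² = 1470/6137
I = -1·√(0.239531/4π) = -0.13806248

-0.138062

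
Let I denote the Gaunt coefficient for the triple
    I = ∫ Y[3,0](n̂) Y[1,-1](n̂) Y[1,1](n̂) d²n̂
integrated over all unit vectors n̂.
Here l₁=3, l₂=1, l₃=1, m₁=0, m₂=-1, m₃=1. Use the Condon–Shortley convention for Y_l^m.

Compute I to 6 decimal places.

0.000000

triangle: need 2≤l₃≤4, have 1; I=0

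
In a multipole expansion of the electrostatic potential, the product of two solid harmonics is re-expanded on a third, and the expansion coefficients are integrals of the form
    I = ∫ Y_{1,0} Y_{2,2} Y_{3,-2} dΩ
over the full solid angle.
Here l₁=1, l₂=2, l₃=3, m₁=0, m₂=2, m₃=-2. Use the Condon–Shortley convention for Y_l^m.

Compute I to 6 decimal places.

Rules hold: Σm=0, L=6 even, 1≤3≤3.
N = 3·5·7 = 105
Δ = 0!·2!·4!/7! = 1/105
Racah Σ t=0..0: t=0:+1/4 = 1/4
⇒ 3j(1 2 3; 0 0 0)² = 3/35, sgn -1
Racah Σ t=0..0: t=0:+1/24 = 1/24
⇒ 3j(1 2 3; 0 2 -2)² = 1/21, sgn -1
4πI² = N·(3j₀)²·(3jₘ)² = 3/7
I = +1·√(0.428571/4π) = 0.18467439

0.184674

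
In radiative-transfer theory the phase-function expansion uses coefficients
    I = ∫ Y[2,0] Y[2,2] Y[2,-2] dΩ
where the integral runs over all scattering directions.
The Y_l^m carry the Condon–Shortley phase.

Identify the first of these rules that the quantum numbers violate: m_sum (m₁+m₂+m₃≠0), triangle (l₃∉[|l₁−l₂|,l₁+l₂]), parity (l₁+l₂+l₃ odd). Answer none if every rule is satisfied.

none

m₁+m₂+m₃ = 0 + 2 − 2 = 0  ✓
triangle: |2−2|=0 ≤ l₃=2 ≤ 2+2=4  ✓
parity: l₁+l₂+l₃ = 6 is even  ✓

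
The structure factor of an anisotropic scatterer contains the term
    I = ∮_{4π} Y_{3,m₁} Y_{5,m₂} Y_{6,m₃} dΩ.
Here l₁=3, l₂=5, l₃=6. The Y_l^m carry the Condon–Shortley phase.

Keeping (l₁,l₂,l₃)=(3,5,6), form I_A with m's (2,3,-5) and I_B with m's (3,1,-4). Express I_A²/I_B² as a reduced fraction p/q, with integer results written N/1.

11/14

Same 3,5,6: normalisation and zero-m 3j drop out of the ratio.
A: Δ: 2! 4! 8! / 15! → 1/675675; sum: t=0:+1/483840 t=1:−1/120960 = -1/161280; 3j²(3 5 6; 2 3 -5) = Δ·Π!·Σ² = 2/91  (sign +1)
B: Δ: 2! 4! 8! / 15! → 1/675675; sum: t=0:+1/69120 = 1/69120; 3j²(3 5 6; 3 1 -4) = Δ·Π!·Σ² = 4/143  (sign +1)
I_A²/I_B² = (2/91)/(4/143) = 11/14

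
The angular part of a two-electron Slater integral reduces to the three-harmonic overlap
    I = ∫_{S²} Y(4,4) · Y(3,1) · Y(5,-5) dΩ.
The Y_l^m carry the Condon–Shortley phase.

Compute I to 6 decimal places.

m-sum 0 ✓  L=12 even ✓  1≤5≤7 ✓
Π(2lᵢ+1) = 9×7×11 = 693
triangle coeff Δ(4,3,5) = 1/180180
Σ_t [0,2]: t=0:+1/576 t=1:−1/144 t=2:+1/576 = -1/288
(3j)²=20/1001 [(4 3 5; 0 0 0)], sign=+1
Σ_t [0,0]: t=0:+1/34560 = 1/34560
(3j)²=14/429 [(4 3 5; 4 1 -5)], sign=+1
⇒ 4πI² = 840/1859
I = (+1)√(840/1859/(4π)) = 0.18962475

0.189625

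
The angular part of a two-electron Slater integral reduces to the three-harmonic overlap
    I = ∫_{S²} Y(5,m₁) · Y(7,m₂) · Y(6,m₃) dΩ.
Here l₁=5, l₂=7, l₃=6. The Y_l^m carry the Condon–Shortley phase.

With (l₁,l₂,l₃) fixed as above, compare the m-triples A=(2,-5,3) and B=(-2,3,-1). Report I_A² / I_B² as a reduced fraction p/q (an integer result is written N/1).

9251/810

Shared (l₁,l₂,l₃)=(5,7,6): N and (l;000)² cancel in I_A²/I_B².
A: Δ = 6!·4!·8!/19! = 1/174594420; Racah Σ t=0..2: t=0:+1/6220800 t=1:−1/2419200 t=2:+1/11612160 = -29/174182400; ⇒ 3j(5 7 6; 2 -5 3)² = 841/83980, sgn +1
B: Δ = 6!·4!·8!/19! = 1/174594420; Racah Σ t=3..6: t=3:−1/4354560 t=4:+1/414720 t=5:−1/345600 t=6:+1/2488320 = -1/3225600; ⇒ 3j(5 7 6; -2 3 -1)² = 81/92378, sgn +1
I_A²/I_B² = (841/83980)/(81/92378) = 9251/810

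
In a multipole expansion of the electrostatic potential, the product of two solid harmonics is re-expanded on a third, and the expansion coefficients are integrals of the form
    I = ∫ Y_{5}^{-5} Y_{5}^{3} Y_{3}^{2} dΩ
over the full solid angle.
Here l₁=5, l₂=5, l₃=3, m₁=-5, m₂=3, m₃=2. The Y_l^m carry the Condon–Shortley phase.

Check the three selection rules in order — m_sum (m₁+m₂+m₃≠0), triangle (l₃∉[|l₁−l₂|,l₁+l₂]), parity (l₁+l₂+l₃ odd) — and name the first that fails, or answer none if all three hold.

parity

Σmᵢ = 0  ✓
l₃∈[|l₁−l₂|,l₁+l₂]=[0,10], have l₃=3  ✓
Σlᵢ = 13 ⇒ odd  ✗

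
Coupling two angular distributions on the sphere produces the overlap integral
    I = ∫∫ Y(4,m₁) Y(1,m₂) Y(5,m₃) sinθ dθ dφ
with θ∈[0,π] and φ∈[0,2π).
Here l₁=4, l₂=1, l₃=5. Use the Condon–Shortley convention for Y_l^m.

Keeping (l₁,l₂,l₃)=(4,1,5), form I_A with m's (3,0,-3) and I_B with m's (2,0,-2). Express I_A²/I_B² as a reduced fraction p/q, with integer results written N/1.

l's match ⇒ only the (l;m) 3-j factors differ between A and B.
A: triangle coeff Δ(4,1,5) = 1/495; Σ_t [0,0]: t=0:+1/5040 = 1/5040; (3j)²=16/495 [(4 1 5; 3 0 -3)], sign=+1
B: triangle coeff Δ(4,1,5) = 1/495; Σ_t [0,0]: t=0:+1/1440 = 1/1440; (3j)²=7/165 [(4 1 5; 2 0 -2)], sign=-1
I_A²/I_B² = (16/495)/(7/165) = 16/21

16/21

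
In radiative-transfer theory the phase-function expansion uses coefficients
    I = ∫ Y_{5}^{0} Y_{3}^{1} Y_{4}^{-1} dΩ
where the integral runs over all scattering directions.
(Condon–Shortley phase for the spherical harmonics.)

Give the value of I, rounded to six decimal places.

-0.009577

Rules hold: Σm=0, L=12 even, 2≤4≤8.
N = 11·7·9 = 693
Δ = 4!·6!·2!/13! = 1/180180
Racah Σ t=1..3: t=1:−1/576 t=2:+1/144 t=3:−1/576 = 1/288
⇒ 3j(5 3 4; 0 0 0)² = 20/1001, sgn +1
Racah Σ t=2..4: t=2:+1/288 t=3:−1/288 t=4:+1/5760 = 1/5760
⇒ 3j(5 3 4; 0 1 -1)² = 1/12012, sgn -1
4πI² = N·(3j₀)²·(3jₘ)² = 15/13013
I = -1·√(0.00115269/4π) = -0.00957750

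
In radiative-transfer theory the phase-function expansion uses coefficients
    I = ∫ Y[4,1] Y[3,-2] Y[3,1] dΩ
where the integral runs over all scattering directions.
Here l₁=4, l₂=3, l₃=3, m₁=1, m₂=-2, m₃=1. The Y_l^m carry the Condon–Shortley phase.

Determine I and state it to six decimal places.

m-sum 0 ✓  L=10 even ✓  1≤3≤7 ✓
Π(2lᵢ+1) = 9×7×7 = 441
triangle coeff Δ(4,3,3) = 1/34650
Σ_t [1,3]: t=1:−1/72 t=2:+1/16 t=3:−1/72 = 5/144
(3j)²=2/77 [(4 3 3; 0 0 0)], sign=-1
Σ_t [0,1]: t=0:+1/144 t=1:−1/48 = -1/72
(3j)²=16/693 [(4 3 3; 1 -2 1)], sign=-1
⇒ 4πI² = 32/121
I = (+1)√(32/121/(4π)) = 0.14506992

0.145070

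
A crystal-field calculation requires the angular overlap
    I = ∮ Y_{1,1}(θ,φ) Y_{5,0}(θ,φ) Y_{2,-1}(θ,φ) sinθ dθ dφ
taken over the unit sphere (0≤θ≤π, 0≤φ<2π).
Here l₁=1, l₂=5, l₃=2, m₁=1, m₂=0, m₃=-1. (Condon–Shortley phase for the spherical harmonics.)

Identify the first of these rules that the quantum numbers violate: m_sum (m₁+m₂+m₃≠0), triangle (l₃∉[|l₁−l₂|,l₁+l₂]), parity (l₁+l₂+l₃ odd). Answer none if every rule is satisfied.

triangle

m₁+m₂+m₃ = 1 + 0 − 1 = 0  ✓
triangle: |1−5|=4 ≤ l₃=2 ≤ 1+5=6  ✗
parity: l₁+l₂+l₃ = 8 is even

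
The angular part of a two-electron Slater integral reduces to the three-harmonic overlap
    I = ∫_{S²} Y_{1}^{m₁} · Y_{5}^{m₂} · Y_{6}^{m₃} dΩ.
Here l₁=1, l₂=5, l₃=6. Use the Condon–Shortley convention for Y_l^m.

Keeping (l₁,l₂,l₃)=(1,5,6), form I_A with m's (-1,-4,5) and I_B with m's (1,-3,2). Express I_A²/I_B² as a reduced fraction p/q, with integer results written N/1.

55/6

Same 1,5,6: normalisation and zero-m 3j drop out of the ratio.
A: Δ: 0! 2! 10! / 13! → 1/858; sum: t=0:+1/725760 = 1/725760; 3j²(1 5 6; -1 -4 5) = Δ·Π!·Σ² = 5/78  (sign -1)
B: Δ: 0! 2! 10! / 13! → 1/858; sum: t=0:+1/161280 = 1/161280; 3j²(1 5 6; 1 -3 2) = Δ·Π!·Σ² = 1/143  (sign +1)
I_A²/I_B² = (5/78)/(1/143) = 55/6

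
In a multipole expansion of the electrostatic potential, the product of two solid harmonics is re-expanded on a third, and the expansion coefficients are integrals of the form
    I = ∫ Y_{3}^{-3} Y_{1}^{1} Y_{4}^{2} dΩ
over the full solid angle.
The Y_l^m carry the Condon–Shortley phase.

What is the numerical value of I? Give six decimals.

Checks pass: Σm=0; 8 even; l₃=4∈[2,4].
(2·3+1)(2·1+1)(2·4+1) = 189
Δ: 0! 6! 2! / 9! → 1/252
sum: t=0:+1/36 = 1/36
3j²(3 1 4; 0 0 0) = Δ·Π!·Σ² = 4/63  (sign +1)
sum: t=0:+1/1440 = 1/1440
3j²(3 1 4; -3 1 2) = Δ·Π!·Σ² = 1/252  (sign +1)
combine: 4πI² = 189·4/63·1/252 = 1/21
take √, sign +1: I = 0.06155813

0.061558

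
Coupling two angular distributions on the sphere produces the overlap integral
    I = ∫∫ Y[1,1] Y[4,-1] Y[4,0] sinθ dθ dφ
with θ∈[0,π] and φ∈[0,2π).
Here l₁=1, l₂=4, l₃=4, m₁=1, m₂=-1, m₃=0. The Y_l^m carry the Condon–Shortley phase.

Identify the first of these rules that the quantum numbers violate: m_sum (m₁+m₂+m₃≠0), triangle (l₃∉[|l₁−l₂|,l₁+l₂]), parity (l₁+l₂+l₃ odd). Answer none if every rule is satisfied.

parity

Σmᵢ = 0  ✓
l₃∈[|l₁−l₂|,l₁+l₂]=[3,5], have l₃=4  ✓
Σlᵢ = 9 ⇒ odd  ✗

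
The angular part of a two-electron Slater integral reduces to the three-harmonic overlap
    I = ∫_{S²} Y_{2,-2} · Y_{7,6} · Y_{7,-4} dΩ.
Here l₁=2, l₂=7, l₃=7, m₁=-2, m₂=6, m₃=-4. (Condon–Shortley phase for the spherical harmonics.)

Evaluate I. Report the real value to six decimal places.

-0.106948

m-sum 0 ✓  L=16 even ✓  5≤7≤9 ✓
Π(2lᵢ+1) = 5×15×15 = 1125
triangle coeff Δ(2,7,7) = 1/185640
Σ_t [0,2]: t=0:+1/2419200 t=1:−1/518400 t=2:+1/2419200 = -1/907200
(3j)²=56/3315 [(2 7 7; 0 0 0)], sign=+1
Σ_t [2,2]: t=2:+1/159667200 = 1/159667200
(3j)²=9/1190 [(2 7 7; -2 6 -4)], sign=-1
⇒ 4πI² = 540/3757
I = (-1)√(540/3757/(4π)) = -0.10694768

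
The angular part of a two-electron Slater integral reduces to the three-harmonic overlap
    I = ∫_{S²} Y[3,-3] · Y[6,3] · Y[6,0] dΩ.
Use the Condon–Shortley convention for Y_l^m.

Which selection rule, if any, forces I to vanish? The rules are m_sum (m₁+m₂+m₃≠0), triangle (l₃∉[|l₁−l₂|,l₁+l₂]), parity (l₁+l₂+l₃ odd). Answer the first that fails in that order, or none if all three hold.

azimuthal sum: -3 + 3 + 0 = 0  ✓
3 ≤ 6 ≤ 9 (triangle on l)  ✓
L = 3 + 6 + 6 = 15 (odd)  ✗

parity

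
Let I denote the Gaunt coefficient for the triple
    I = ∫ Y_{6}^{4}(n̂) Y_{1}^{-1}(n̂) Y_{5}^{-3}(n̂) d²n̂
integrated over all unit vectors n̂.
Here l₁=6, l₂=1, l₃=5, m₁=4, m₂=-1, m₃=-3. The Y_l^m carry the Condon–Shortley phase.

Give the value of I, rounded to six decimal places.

Checks pass: Σm=0; 12 even; l₃=5∈[5,7].
(2·6+1)(2·1+1)(2·5+1) = 429
Δ: 2! 10! 0! / 13! → 1/858
sum: t=1:−1/14400 = -1/14400
3j²(6 1 5; 0 0 0) = Δ·Π!·Σ² = 6/143  (sign +1)
sum: t=0:+1/161280 = 1/161280
3j²(6 1 5; 4 -1 -3) = Δ·Π!·Σ² = 15/286  (sign +1)
combine: 4πI² = 429·6/143·15/286 = 135/143
take √, sign +1: I = 0.27409047

0.274090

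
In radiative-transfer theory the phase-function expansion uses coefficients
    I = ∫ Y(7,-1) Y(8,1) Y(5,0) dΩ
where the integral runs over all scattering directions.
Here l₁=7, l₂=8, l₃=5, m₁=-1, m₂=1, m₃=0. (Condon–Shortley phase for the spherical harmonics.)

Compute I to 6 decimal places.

Rules hold: Σm=0, L=20 even, 1≤5≤15.
N = 15·17·11 = 2805
Δ = 10!·4!·6!/21! = 1/814773960
Racah Σ t=3..7: t=3:−1/87091200 t=4:+1/4976640 t=5:−1/2073600 t=6:+1/4976640 t=7:−1/87091200 = -1/9676800
⇒ 3j(7 8 5; 0 0 0)² = 360/46189, sgn +1
Racah Σ t=4..8: t=4:+1/49766400 t=5:−1/4147200 t=6:+1/2488320 t=7:−1/8709120 t=8:+1/232243200 = 7/99532800
⇒ 3j(7 8 5; -1 1 0)² = 1715/369512, sgn -1
4πI² = N·(3j₀)²·(3jₘ)² = 1157625/11408683
I = -1·√(0.101469/4π) = -0.08985893

-0.089859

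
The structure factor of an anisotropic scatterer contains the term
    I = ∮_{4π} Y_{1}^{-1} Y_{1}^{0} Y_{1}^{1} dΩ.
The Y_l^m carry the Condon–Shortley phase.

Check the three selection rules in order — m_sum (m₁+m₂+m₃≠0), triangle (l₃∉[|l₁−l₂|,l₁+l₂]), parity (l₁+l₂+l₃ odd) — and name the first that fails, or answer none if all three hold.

parity

azimuthal sum: -1 + 0 + 1 = 0  ✓
0 ≤ 1 ≤ 2 (triangle on l)  ✓
L = 1 + 1 + 1 = 3 (odd)  ✗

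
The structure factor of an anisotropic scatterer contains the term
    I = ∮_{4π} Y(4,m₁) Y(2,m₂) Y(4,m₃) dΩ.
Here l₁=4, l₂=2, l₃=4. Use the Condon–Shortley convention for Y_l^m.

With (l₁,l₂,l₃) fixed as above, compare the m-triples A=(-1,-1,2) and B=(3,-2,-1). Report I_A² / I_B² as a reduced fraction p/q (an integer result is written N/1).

Same 4,2,4: normalisation and zero-m 3j drop out of the ratio.
A: Δ: 2! 6! 2! / 11! → 1/13860; sum: t=0:+1/240 t=1:−1/96 = -1/160; 3j²(4 2 4; -1 -1 2) = Δ·Π!·Σ² = 27/1540  (sign -1)
B: Δ: 2! 6! 2! / 11! → 1/13860; sum: t=0:+1/480 = 1/480; 3j²(4 2 4; 3 -2 -1) = Δ·Π!·Σ² = 3/110  (sign -1)
I_A²/I_B² = (27/1540)/(3/110) = 9/14

9/14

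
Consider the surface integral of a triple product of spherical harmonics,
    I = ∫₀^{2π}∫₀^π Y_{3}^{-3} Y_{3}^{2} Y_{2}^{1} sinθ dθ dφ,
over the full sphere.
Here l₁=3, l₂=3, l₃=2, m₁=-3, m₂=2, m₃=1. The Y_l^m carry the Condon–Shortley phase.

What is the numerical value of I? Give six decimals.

Rules hold: Σm=0, L=8 even, 0≤2≤6.
N = 7·7·5 = 245
Δ = 4!·2!·2!/9! = 1/3780
Racah Σ t=1..3: t=1:−1/24 t=2:+1/4 t=3:−1/24 = 1/6
⇒ 3j(3 3 2; 0 0 0)² = 4/105, sgn +1
Racah Σ t=4..4: t=4:+1/48 = 1/48
⇒ 3j(3 3 2; -3 2 1)² = 5/84, sgn -1
4πI² = N·(3j₀)²·(3jₘ)² = 5/9
I = -1·√(0.555556/4π) = -0.21026104

-0.210261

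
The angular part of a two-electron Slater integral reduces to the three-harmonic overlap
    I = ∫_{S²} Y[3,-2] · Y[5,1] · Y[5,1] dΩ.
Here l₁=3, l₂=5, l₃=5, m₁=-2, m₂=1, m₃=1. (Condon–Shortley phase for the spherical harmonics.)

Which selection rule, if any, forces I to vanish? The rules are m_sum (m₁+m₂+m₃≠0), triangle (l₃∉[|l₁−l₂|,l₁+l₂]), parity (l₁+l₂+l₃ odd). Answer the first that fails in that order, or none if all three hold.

azimuthal sum: -2 + 1 + 1 = 0  ✓
2 ≤ 5 ≤ 8 (triangle on l)  ✓
L = 3 + 5 + 5 = 13 (odd)  ✗

parity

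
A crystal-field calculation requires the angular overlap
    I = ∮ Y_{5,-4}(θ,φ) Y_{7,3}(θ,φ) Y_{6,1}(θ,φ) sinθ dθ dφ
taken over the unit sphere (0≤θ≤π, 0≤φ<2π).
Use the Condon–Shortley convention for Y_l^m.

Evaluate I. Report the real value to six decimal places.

-0.033132

Rules hold: Σm=0, L=18 even, 2≤6≤12.
N = 11·15·13 = 2145
Δ = 6!·4!·8!/19! = 1/174594420
Racah Σ t=1..5: t=1:−1/4147200 t=2:+1/207360 t=3:−1/82944 t=4:+1/207360 t=5:−1/4147200 = -1/345600
⇒ 3j(5 7 6; 0 0 0)² = 420/46189, sgn -1
Racah Σ t=5..6: t=5:−1/2073600 t=6:+1/2488320 = -1/12441600
⇒ 3j(5 7 6; -4 3 1)² = 98/138567, sgn +1
4πI² = N·(3j₀)²·(3jₘ)² = 205800/14919047
I = -1·√(0.0137944/4π) = -0.03313197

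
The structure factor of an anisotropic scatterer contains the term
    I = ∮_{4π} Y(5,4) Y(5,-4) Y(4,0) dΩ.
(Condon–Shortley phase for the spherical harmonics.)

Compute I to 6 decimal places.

m-sum 0 ✓  L=14 even ✓  0≤4≤10 ✓
Π(2lᵢ+1) = 11×11×9 = 1089
triangle coeff Δ(5,5,4) = 1/3153150
Σ_t [1,5]: t=1:−1/69120 t=2:+1/1728 t=3:−1/576 t=4:+1/1728 t=5:−1/69120 = -7/11520
(3j)²=2/143 [(5 5 4; 0 0 0)], sign=-1
Σ_t [0,1]: t=0:+1/25920 t=1:−1/69120 = 1/41472
(3j)²=2/143 [(5 5 4; 4 -4 0)], sign=+1
⇒ 4πI² = 36/169
I = (-1)√(36/169/(4π)) = -0.13019760

-0.130198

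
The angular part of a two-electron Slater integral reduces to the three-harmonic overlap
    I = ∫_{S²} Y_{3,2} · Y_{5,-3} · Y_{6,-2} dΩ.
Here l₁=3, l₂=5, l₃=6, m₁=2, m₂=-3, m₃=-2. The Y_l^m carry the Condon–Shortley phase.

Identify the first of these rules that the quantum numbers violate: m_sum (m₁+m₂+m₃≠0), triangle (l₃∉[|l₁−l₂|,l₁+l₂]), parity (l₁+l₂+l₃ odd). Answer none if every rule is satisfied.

m_sum

m₁+m₂+m₃ = 2 − 3 − 2 = -3  ✗
triangle: |3−5|=2 ≤ l₃=6 ≤ 3+5=8
parity: l₁+l₂+l₃ = 14 is even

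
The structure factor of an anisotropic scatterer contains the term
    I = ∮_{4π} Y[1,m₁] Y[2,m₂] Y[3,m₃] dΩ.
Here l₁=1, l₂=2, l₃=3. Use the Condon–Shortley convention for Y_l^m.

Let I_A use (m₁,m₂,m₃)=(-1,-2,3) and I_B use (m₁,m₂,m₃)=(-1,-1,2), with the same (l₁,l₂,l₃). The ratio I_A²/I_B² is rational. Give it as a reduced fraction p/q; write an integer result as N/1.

l's match ⇒ only the (l;m) 3-j factors differ between A and B.
A: triangle coeff Δ(1,2,3) = 1/105; Σ_t [0,0]: t=0:+1/48 = 1/48; (3j)²=1/7 [(1 2 3; -1 -2 3)], sign=+1
B: triangle coeff Δ(1,2,3) = 1/105; Σ_t [0,0]: t=0:+1/12 = 1/12; (3j)²=2/21 [(1 2 3; -1 -1 2)], sign=-1
I_A²/I_B² = (1/7)/(2/21) = 3/2

3/2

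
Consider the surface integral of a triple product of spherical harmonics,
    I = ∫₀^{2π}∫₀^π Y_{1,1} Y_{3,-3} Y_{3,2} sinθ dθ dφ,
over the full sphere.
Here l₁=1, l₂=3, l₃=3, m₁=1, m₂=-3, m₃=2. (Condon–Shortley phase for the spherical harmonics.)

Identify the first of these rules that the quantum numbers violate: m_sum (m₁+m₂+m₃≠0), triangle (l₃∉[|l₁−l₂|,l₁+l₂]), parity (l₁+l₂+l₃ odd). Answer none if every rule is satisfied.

parity

azimuthal sum: 1 − 3 + 2 = 0  ✓
2 ≤ 3 ≤ 4 (triangle on l)  ✓
L = 1 + 3 + 3 = 7 (odd)  ✗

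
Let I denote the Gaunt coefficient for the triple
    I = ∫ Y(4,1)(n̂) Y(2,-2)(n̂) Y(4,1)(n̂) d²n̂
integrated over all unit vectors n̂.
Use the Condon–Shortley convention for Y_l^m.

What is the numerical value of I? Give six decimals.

0.200662

Rules hold: Σm=0, L=10 even, 2≤4≤6.
N = 9·5·9 = 405
Δ = 2!·6!·2!/11! = 1/13860
Racah Σ t=0..2: t=0:+1/192 t=1:−1/36 t=2:+1/192 = -5/288
⇒ 3j(4 2 4; 0 0 0)² = 20/693, sgn -1
Racah Σ t=0..0: t=0:+1/144 = 1/144
⇒ 3j(4 2 4; 1 -2 1)² = 10/231, sgn -1
4πI² = N·(3j₀)²·(3jₘ)² = 3000/5929
I = +1·√(0.505988/4π) = 0.20066192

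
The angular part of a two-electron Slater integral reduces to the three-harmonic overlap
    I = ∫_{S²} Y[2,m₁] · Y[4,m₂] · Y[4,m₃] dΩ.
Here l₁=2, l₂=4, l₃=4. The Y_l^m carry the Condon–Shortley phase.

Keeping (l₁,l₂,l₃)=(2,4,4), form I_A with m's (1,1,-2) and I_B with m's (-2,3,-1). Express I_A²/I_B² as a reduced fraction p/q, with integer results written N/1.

9/14

l's match ⇒ only the (l;m) 3-j factors differ between A and B.
A: triangle coeff Δ(2,4,4) = 1/13860; Σ_t [0,1]: t=0:+1/240 t=1:−1/96 = -1/160; (3j)²=27/1540 [(2 4 4; 1 1 -2)], sign=-1
B: triangle coeff Δ(2,4,4) = 1/13860; Σ_t [2,2]: t=2:+1/480 = 1/480; (3j)²=3/110 [(2 4 4; -2 3 -1)], sign=-1
I_A²/I_B² = (27/1540)/(3/110) = 9/14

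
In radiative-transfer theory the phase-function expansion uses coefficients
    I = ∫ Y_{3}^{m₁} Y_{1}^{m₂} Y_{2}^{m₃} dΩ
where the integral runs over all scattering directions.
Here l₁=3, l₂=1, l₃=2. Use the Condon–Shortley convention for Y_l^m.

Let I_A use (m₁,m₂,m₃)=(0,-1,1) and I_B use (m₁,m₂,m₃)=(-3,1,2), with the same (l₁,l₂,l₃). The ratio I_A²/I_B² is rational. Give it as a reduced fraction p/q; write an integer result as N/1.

Shared (l₁,l₂,l₃)=(3,1,2): N and (l;000)² cancel in I_A²/I_B².
A: Δ = 2!·4!·0!/7! = 1/105; Racah Σ t=0..0: t=0:+1/12 = 1/12; ⇒ 3j(3 1 2; 0 -1 1)² = 1/35, sgn -1
B: Δ = 2!·4!·0!/7! = 1/105; Racah Σ t=2..2: t=2:+1/48 = 1/48; ⇒ 3j(3 1 2; -3 1 2)² = 1/7, sgn +1
I_A²/I_B² = (1/35)/(1/7) = 1/5

1/5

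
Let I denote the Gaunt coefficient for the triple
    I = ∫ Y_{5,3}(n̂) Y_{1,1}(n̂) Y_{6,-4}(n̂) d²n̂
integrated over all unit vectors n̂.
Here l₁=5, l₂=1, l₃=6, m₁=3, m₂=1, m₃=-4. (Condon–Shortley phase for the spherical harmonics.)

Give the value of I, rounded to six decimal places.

0.274090

Rules hold: Σm=0, L=12 even, 4≤6≤6.
N = 11·3·13 = 429
Δ = 0!·10!·2!/13! = 1/858
Racah Σ t=0..0: t=0:+1/14400 = 1/14400
⇒ 3j(5 1 6; 0 0 0)² = 6/143, sgn +1
Racah Σ t=0..0: t=0:+1/161280 = 1/161280
⇒ 3j(5 1 6; 3 1 -4)² = 15/286, sgn +1
4πI² = N·(3j₀)²·(3jₘ)² = 135/143
I = +1·√(0.944056/4π) = 0.27409047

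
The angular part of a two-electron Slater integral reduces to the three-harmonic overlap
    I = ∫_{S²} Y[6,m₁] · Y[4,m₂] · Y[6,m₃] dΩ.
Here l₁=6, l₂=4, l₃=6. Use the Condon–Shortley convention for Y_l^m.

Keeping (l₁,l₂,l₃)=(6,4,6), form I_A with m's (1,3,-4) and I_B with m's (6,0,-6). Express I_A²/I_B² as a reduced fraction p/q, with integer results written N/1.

l's match ⇒ only the (l;m) 3-j factors differ between A and B.
A: triangle coeff Δ(6,4,6) = 1/15315300; Σ_t [3,4]: t=3:−1/207360 t=4:+1/725760 = -1/290304; (3j)²=125/7293 [(6 4 6; 1 3 -4)], sign=-1
B: triangle coeff Δ(6,4,6) = 1/15315300; Σ_t [0,0]: t=0:+1/23224320 = 1/23224320; (3j)²=99/6188 [(6 4 6; 6 0 -6)], sign=+1
I_A²/I_B² = (125/7293)/(99/6188) = 3500/3267

3500/3267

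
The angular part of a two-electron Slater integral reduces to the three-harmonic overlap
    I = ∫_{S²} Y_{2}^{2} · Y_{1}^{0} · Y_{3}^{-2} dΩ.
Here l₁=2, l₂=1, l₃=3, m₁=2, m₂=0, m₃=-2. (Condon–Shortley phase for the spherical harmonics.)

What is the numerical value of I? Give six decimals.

Rules hold: Σm=0, L=6 even, 1≤3≤3.
N = 5·3·7 = 105
Δ = 0!·4!·2!/7! = 1/105
Racah Σ t=0..0: t=0:+1/4 = 1/4
⇒ 3j(2 1 3; 0 0 0)² = 3/35, sgn -1
Racah Σ t=0..0: t=0:+1/24 = 1/24
⇒ 3j(2 1 3; 2 0 -2)² = 1/21, sgn -1
4πI² = N·(3j₀)²·(3jₘ)² = 3/7
I = +1·√(0.428571/4π) = 0.18467439

0.184674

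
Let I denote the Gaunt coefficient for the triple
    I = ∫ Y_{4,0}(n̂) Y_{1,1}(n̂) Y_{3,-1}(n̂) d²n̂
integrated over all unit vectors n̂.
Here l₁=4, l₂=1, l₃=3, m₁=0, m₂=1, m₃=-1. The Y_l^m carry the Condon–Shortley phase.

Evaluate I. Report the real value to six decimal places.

Checks pass: Σm=0; 8 even; l₃=3∈[3,5].
(2·4+1)(2·1+1)(2·3+1) = 189
Δ: 2! 6! 0! / 9! → 1/252
sum: t=1:−1/36 = -1/36
3j²(4 1 3; 0 0 0) = Δ·Π!·Σ² = 4/63  (sign +1)
sum: t=2:+1/96 = 1/96
3j²(4 1 3; 0 1 -1) = Δ·Π!·Σ² = 1/42  (sign +1)
combine: 4πI² = 189·4/63·1/42 = 2/7
take √, sign +1: I = 0.15078601

0.150786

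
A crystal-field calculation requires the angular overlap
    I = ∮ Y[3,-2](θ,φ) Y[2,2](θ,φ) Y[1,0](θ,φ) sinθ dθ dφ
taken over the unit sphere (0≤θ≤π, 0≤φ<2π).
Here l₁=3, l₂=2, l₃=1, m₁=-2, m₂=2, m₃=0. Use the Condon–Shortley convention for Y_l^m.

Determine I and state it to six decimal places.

0.184674

m-sum 0 ✓  L=6 even ✓  1≤1≤5 ✓
Π(2lᵢ+1) = 7×5×3 = 105
triangle coeff Δ(3,2,1) = 1/105
Σ_t [2,2]: t=2:+1/4 = 1/4
(3j)²=3/35 [(3 2 1; 0 0 0)], sign=-1
Σ_t [4,4]: t=4:+1/24 = 1/24
(3j)²=1/21 [(3 2 1; -2 2 0)], sign=-1
⇒ 4πI² = 3/7
I = (+1)√(3/7/(4π)) = 0.18467439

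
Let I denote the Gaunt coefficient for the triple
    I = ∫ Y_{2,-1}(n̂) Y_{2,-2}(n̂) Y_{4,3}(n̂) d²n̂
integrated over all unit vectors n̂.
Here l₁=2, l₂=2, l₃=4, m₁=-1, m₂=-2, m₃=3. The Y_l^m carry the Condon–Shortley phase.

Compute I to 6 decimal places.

m-sum 0 ✓  L=8 even ✓  0≤4≤4 ✓
Π(2lᵢ+1) = 5×5×9 = 225
triangle coeff Δ(2,2,4) = 1/630
Σ_t [0,0]: t=0:+1/16 = 1/16
(3j)²=2/35 [(2 2 4; 0 0 0)], sign=+1
Σ_t [0,0]: t=0:+1/144 = 1/144
(3j)²=1/18 [(2 2 4; -1 -2 3)], sign=-1
⇒ 4πI² = 5/7
I = (-1)√(5/7/(4π)) = -0.23841361

-0.238414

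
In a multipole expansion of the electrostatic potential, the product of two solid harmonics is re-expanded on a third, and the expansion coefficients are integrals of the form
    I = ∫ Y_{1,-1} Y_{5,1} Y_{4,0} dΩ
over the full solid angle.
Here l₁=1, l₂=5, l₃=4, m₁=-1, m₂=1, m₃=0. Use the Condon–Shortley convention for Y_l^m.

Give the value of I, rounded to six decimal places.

-0.190188

Rules hold: Σm=0, L=10 even, 4≤4≤6.
N = 3·11·9 = 297
Δ = 2!·0!·8!/11! = 1/495
Racah Σ t=1..1: t=1:−1/576 = -1/576
⇒ 3j(1 5 4; 0 0 0)² = 5/99, sgn -1
Racah Σ t=2..2: t=2:+1/1152 = 1/1152
⇒ 3j(1 5 4; -1 1 0)² = 1/33, sgn +1
4πI² = N·(3j₀)²·(3jₘ)² = 5/11
I = -1·√(0.454545/4π) = -0.19018827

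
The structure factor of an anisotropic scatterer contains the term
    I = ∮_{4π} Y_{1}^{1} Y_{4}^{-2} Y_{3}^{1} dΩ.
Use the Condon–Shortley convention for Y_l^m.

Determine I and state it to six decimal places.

Checks pass: Σm=0; 8 even; l₃=3∈[3,5].
(2·1+1)(2·4+1)(2·3+1) = 189
Δ: 2! 0! 6! / 9! → 1/252
sum: t=1:−1/36 = -1/36
3j²(1 4 3; 0 0 0) = Δ·Π!·Σ² = 4/63  (sign +1)
sum: t=0:+1/96 = 1/96
3j²(1 4 3; 1 -2 1) = Δ·Π!·Σ² = 5/84  (sign +1)
combine: 4πI² = 189·4/63·5/84 = 5/7
take √, sign +1: I = 0.23841361

0.238414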